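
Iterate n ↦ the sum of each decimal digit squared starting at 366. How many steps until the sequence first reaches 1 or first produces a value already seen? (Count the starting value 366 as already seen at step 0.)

366 → 3² + 6² + 6² = 9 + 36 + 36 = 81
81 → 8² + 1² = 64 + 1 = 65
65 → 6² + 5² = 36 + 25 = 61
61 → 6² + 1² = 36 + 1 = 37
37 → 3² + 7² = 9 + 49 = 58
58 → 5² + 8² = 25 + 64 = 89
89 → 8² + 9² = 64 + 81 = 145
145 → 1² + 4² + 5² = 1 + 16 + 25 = 42
42 → 4² + 2² = 16 + 4 = 20
20 → 2² + 0² = 4 + 0 = 4
4 → 4² = 16
16 → 1² + 6² = 1 + 36 = 37  — 37 repeats.
That took 12 steps.

12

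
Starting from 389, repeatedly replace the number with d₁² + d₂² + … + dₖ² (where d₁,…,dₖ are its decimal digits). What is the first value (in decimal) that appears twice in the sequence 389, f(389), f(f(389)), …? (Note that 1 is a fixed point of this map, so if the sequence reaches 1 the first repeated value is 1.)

42

389 → 154
154 → 42
42 → 20
20 → 4
4 → 16
16 → 37
37 → 58
58 → 89
89 → 145
145 → 42  — 42 already appeared earlier.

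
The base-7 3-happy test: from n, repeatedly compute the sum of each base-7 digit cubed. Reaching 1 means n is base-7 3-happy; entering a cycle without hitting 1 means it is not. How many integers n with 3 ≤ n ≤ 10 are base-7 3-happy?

1

3: 3 → 27 → 243 → 405 → 219 → 99 → 9 → 9  — not base-7 3-happy
4: 4 → 64 → 10 → 28 → 64  — not base-7 3-happy
5: 5 → 125 → 251 → 341 → 557 → 137 → 197 → 65 → 17 → 35 → 125  — not base-7 3-happy
6: 6 → 216 → 288 → 342 → 648 → 282 → 258 → 342  — not base-7 3-happy
7: 7 → 1  — base-7 3-happy
8: 8 → 2 → 8  — not base-7 3-happy
9: 9 → 9  — not base-7 3-happy
10: 10 → 28 → 64 → 10  — not base-7 3-happy
base-7 3-happy: 7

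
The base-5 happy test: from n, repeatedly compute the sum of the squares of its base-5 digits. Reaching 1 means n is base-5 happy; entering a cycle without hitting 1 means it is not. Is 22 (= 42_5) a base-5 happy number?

not base-5 happy

22 = (4,2)_5 → 4² + 2² = 16 + 4 = 20
20 = (4,0)_5 → 4² + 0² = 16 + 0 = 16
16 = (3,1)_5 → 3² + 1² = 9 + 1 = 10
10 = (2,0)_5 → 2² + 0² = 4 + 0 = 4
4 = (4)_5 → 4² = 16  — 16 already seen; the sequence cycles without reaching 1.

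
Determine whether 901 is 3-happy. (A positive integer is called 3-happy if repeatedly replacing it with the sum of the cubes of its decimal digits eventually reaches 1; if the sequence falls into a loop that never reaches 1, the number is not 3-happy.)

not 3-happy

901 → 9³ + 0³ + 1³ = 729 + 0 + 1 = 730
730 → 7³ + 3³ + 0³ = 343 + 27 + 0 = 370
370 → 3³ + 7³ + 0³ = 27 + 343 + 0 = 370  — 370 already seen; the sequence cycles without reaching 1.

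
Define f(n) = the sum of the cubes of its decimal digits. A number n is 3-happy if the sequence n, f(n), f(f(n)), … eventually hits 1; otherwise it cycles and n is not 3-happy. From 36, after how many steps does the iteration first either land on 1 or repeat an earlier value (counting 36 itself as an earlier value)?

36 → 3³ + 6³ = 27 + 216 = 243
243 → 2³ + 4³ + 3³ = 8 + 64 + 27 = 99
99 → 9³ + 9³ = 729 + 729 = 1458
1458 → 1³ + 4³ + 5³ + 8³ = 1 + 64 + 125 + 512 = 702
702 → 7³ + 0³ + 2³ = 343 + 0 + 8 = 351
351 → 3³ + 5³ + 1³ = 27 + 125 + 1 = 153
153 → 1³ + 5³ + 3³ = 1 + 125 + 27 = 153  — 153 repeats.
That took 7 steps.

7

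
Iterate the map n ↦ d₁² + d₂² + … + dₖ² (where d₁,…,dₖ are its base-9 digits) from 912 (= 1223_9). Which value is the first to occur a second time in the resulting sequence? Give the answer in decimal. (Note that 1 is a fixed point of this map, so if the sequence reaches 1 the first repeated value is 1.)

50

912 = (1,2,2,3)_9 → 1² + 2² + 2² + 3² = 18
18 = (2,0)_9 → 2² + 0² = 4
4 = (4)_9 → 4² = 16
16 = (1,7)_9 → 1² + 7² = 50
50 = (5,5)_9 → 5² + 5² = 50  — 50 already appeared earlier.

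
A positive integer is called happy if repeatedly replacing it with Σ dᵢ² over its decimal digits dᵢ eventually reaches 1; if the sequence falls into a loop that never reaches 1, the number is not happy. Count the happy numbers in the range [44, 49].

44: 44 → 32 → 13 → 10 → 1  — happy
45: 45 → 41 → 17 → 50 → 25 → 29 → 85 → 89 → 145 → 42 → 20 → 4 → 16 → 37 → 58 → 89  — not happy
46: 46 → 52 → 29 → 85 → 89 → 145 → 42 → 20 → 4 → 16 → 37 → 58 → 89  — not happy
47: 47 → 65 → 61 → 37 → 58 → 89 → 145 → 42 → 20 → 4 → 16 → 37  — not happy
48: 48 → 80 → 64 → 52 → 29 → 85 → 89 → 145 → 42 → 20 → 4 → 16 → 37 → 58 → 89  — not happy
49: 49 → 97 → 130 → 10 → 1  — happy
happy: 44, 49

2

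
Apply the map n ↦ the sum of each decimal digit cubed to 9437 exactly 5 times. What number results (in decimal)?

371

9437 → 9³ + 4³ + 3³ + 7³ = 729 + 64 + 27 + 343 = 1163
1163 → 1³ + 1³ + 6³ + 3³ = 1 + 1 + 216 + 27 = 245
245 → 2³ + 4³ + 5³ = 8 + 64 + 125 = 197
197 → 1³ + 9³ + 7³ = 1 + 729 + 343 = 1073
1073 → 1³ + 0³ + 7³ + 3³ = 1 + 0 + 343 + 27 = 371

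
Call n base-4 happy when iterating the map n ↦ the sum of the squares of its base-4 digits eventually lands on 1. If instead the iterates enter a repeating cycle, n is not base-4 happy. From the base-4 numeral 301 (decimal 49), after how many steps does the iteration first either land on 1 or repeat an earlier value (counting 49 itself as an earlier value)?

4

49 = (3,0,1)_4 → 3² + 0² + 1² = 10
10 = (2,2)_4 → 2² + 2² = 8
8 = (2,0)_4 → 2² + 0² = 4
4 = (1,0)_4 → 1² + 0² = 1  — reached 1.
That took 4 steps.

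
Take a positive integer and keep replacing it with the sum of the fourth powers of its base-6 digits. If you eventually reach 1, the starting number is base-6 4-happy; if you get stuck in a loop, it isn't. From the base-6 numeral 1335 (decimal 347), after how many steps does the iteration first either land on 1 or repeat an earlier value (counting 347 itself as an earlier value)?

347 = (1,3,3,5)_6 → 1⁴ + 3⁴ + 3⁴ + 5⁴ = 1 + 81 + 81 + 625 = 788
788 = (3,3,5,2)_6 → 3⁴ + 3⁴ + 5⁴ + 2⁴ = 81 + 81 + 625 + 16 = 803
803 = (3,4,1,5)_6 → 3⁴ + 4⁴ + 1⁴ + 5⁴ = 81 + 256 + 1 + 625 = 963
963 = (4,2,4,3)_6 → 4⁴ + 2⁴ + 4⁴ + 3⁴ = 256 + 16 + 256 + 81 = 609
609 = (2,4,5,3)_6 → 2⁴ + 4⁴ + 5⁴ + 3⁴ = 16 + 256 + 625 + 81 = 978
978 = (4,3,1,0)_6 → 4⁴ + 3⁴ + 1⁴ + 0⁴ = 256 + 81 + 1 + 0 = 338
338 = (1,3,2,2)_6 → 1⁴ + 3⁴ + 2⁴ + 2⁴ = 1 + 81 + 16 + 16 = 114
114 = (3,1,0)_6 → 3⁴ + 1⁴ + 0⁴ = 81 + 1 + 0 = 82
82 = (2,1,4)_6 → 2⁴ + 1⁴ + 4⁴ = 16 + 1 + 256 = 273
273 = (1,1,3,3)_6 → 1⁴ + 1⁴ + 3⁴ + 3⁴ = 1 + 1 + 81 + 81 = 164
164 = (4,3,2)_6 → 4⁴ + 3⁴ + 2⁴ = 256 + 81 + 16 = 353
353 = (1,3,4,5)_6 → 1⁴ + 3⁴ + 4⁴ + 5⁴ = 1 + 81 + 256 + 625 = 963  — 963 repeats.
That took 12 steps.

12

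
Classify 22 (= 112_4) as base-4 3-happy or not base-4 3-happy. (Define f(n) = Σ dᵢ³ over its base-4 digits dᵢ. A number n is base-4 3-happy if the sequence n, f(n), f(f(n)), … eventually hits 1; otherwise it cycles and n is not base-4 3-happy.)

base-4 3-happy

22 = (1,1,2)_4 → 10
10 = (2,2)_4 → 16
16 = (1,0,0)_4 → 1  — reached 1.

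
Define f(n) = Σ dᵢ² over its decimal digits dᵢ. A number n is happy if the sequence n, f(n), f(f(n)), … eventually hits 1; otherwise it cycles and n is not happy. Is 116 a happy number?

not happy

116 → 38
38 → 73
73 → 58
58 → 89
89 → 145
145 → 42
42 → 20
20 → 4
4 → 16
16 → 37
37 → 58  — 58 already seen; the sequence cycles without reaching 1.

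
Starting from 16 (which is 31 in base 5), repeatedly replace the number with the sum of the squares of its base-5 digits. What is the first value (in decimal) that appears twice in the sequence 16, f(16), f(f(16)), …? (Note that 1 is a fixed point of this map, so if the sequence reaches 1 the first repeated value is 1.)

16 = (3,1)_5 → 3² + 1² = 9 + 1 = 10
10 = (2,0)_5 → 2² + 0² = 4 + 0 = 4
4 = (4)_5 → 4² = 16  — 16 already appeared earlier.

16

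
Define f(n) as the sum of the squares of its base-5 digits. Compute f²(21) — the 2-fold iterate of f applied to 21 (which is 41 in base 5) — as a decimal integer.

13

21 = (4,1)_5 → 4² + 1² = 17
17 = (3,2)_5 → 3² + 2² = 13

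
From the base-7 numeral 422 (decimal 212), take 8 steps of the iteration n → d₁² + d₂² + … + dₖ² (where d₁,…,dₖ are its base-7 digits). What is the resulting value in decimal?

212 = (4,2,2)_7 → 4² + 2² + 2² = 24
24 = (3,3)_7 → 3² + 3² = 18
18 = (2,4)_7 → 2² + 4² = 20
20 = (2,6)_7 → 2² + 6² = 40
40 = (5,5)_7 → 5² + 5² = 50
50 = (1,0,1)_7 → 1² + 0² + 1² = 2
2 = (2)_7 → 2² = 4
4 = (4)_7 → 4² = 16

16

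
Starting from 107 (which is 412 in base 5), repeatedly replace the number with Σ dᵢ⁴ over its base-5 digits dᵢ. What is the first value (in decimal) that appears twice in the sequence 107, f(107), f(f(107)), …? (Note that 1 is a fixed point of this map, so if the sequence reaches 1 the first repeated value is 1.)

353

107 = (4,1,2)_5 → 4⁴ + 1⁴ + 2⁴ = 256 + 1 + 16 = 273
273 = (2,0,4,3)_5 → 2⁴ + 0⁴ + 4⁴ + 3⁴ = 16 + 0 + 256 + 81 = 353
353 = (2,4,0,3)_5 → 2⁴ + 4⁴ + 0⁴ + 3⁴ = 16 + 256 + 0 + 81 = 353  — 353 already appeared earlier.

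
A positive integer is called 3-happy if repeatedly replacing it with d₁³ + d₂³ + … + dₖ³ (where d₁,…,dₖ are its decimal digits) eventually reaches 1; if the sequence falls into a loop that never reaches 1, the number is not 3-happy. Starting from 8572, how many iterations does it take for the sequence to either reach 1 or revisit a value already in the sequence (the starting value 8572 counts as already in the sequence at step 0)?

8572 → 8³ + 5³ + 7³ + 2³ = 988
988 → 9³ + 8³ + 8³ = 1753
1753 → 1³ + 7³ + 5³ + 3³ = 496
496 → 4³ + 9³ + 6³ = 1009
1009 → 1³ + 0³ + 0³ + 9³ = 730
730 → 7³ + 3³ + 0³ = 370
370 → 3³ + 7³ + 0³ = 370  — 370 repeats.
That took 7 steps.

7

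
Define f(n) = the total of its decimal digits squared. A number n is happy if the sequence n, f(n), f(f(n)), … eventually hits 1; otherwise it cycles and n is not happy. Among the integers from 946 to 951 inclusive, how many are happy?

946: 946 → 133 → 19 → 82 → 68 → 100 → 1  — happy
947: 947 → 146 → 53 → 34 → 25 → 29 → 85 → 89 → 145 → 42 → 20 → 4 → 16 → 37 → 58 → 89  — not happy
948: 948 → 161 → 38 → 73 → 58 → 89 → 145 → 42 → 20 → 4 → 16 → 37 → 58  — not happy
949: 949 → 178 → 114 → 18 → 65 → 61 → 37 → 58 → 89 → 145 → 42 → 20 → 4 → 16 → 37  — not happy
950: 950 → 106 → 37 → 58 → 89 → 145 → 42 → 20 → 4 → 16 → 37  — not happy
951: 951 → 107 → 50 → 25 → 29 → 85 → 89 → 145 → 42 → 20 → 4 → 16 → 37 → 58 → 89  — not happy
happy: 946

1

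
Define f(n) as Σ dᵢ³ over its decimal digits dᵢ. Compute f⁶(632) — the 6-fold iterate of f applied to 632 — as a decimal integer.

632 → 251
251 → 134
134 → 92
92 → 737
737 → 713
713 → 371

371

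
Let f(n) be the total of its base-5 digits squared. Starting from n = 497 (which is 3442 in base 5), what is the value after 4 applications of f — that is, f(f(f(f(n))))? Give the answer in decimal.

497 = (3,4,4,2)_5 → 3² + 4² + 4² + 2² = 45
45 = (1,4,0)_5 → 1² + 4² + 0² = 17
17 = (3,2)_5 → 3² + 2² = 13
13 = (2,3)_5 → 2² + 3² = 13

13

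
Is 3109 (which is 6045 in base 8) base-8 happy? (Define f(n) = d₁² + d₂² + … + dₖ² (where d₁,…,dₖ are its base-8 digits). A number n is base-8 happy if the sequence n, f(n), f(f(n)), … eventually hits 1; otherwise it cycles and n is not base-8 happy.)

base-8 happy

3109 = (6,0,4,5)_8 → 6² + 0² + 4² + 5² = 77
77 = (1,1,5)_8 → 1² + 1² + 5² = 27
27 = (3,3)_8 → 3² + 3² = 18
18 = (2,2)_8 → 2² + 2² = 8
8 = (1,0)_8 → 1² + 0² = 1  — reached 1.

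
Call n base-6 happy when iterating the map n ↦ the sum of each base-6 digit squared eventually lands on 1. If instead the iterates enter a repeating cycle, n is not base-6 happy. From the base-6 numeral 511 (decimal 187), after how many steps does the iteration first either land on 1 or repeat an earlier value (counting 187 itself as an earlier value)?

10

187 = (5,1,1)_6 → 5² + 1² + 1² = 27
27 = (4,3)_6 → 4² + 3² = 25
25 = (4,1)_6 → 4² + 1² = 17
17 = (2,5)_6 → 2² + 5² = 29
29 = (4,5)_6 → 4² + 5² = 41
41 = (1,0,5)_6 → 1² + 0² + 5² = 26
26 = (4,2)_6 → 4² + 2² = 20
20 = (3,2)_6 → 3² + 2² = 13
13 = (2,1)_6 → 2² + 1² = 5
5 = (5)_6 → 5² = 25  — 25 repeats.
That took 10 steps.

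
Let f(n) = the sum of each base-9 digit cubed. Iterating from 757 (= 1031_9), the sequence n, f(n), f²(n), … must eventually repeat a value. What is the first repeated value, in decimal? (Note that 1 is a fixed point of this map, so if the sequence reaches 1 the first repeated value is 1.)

35

757 = (1,0,3,1)_9 → 29
29 = (3,2)_9 → 35
35 = (3,8)_9 → 539
539 = (6,5,8)_9 → 853
853 = (1,1,4,7)_9 → 409
409 = (5,0,4)_9 → 189
189 = (2,3,0)_9 → 35  — 35 already appeared earlier.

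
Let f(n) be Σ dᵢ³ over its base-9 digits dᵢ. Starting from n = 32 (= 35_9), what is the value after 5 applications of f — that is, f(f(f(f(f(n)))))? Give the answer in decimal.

32 = (3,5)_9 → 3³ + 5³ = 27 + 125 = 152
152 = (1,7,8)_9 → 1³ + 7³ + 8³ = 1 + 343 + 512 = 856
856 = (1,1,5,1)_9 → 1³ + 1³ + 5³ + 1³ = 1 + 1 + 125 + 1 = 128
128 = (1,5,2)_9 → 1³ + 5³ + 2³ = 1 + 125 + 8 = 134
134 = (1,5,8)_9 → 1³ + 5³ + 8³ = 1 + 125 + 512 = 638

638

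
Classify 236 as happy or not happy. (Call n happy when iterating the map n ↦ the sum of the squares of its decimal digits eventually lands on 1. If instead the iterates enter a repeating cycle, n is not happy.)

236 → 2² + 3² + 6² = 49
49 → 4² + 9² = 97
97 → 9² + 7² = 130
130 → 1² + 3² + 0² = 10
10 → 1² + 0² = 1  — reached 1.

happy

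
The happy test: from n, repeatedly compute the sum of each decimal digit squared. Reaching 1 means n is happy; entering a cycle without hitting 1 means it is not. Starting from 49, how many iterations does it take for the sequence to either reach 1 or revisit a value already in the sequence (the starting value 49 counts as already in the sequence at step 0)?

49 → 97
97 → 130
130 → 10
10 → 1  — reached 1.
That took 4 steps.

4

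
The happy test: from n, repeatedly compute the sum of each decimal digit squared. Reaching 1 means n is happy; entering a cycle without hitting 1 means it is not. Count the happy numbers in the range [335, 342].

1

335: 335 → 43 → 25 → 29 → 85 → 89 → 145 → 42 → 20 → 4 → 16 → 37 → 58 → 89  (repeats 89)
336: 336 → 54 → 41 → 17 → 50 → 25 → 29 → 85 → 89 → 145 → 42 → 20 → 4 → 16 → 37 → 58 → 89  (repeats 89)
337: 337 → 67 → 85 → 89 → 145 → 42 → 20 → 4 → 16 → 37 → 58 → 89  (repeats 89)
338: 338 → 82 → 68 → 100 → 1  (reaches 1)
339: 339 → 99 → 162 → 41 → 17 → 50 → 25 → 29 → 85 → 89 → 145 → 42 → 20 → 4 → 16 → 37 → 58 → 89  (repeats 89)
340: 340 → 25 → 29 → 85 → 89 → 145 → 42 → 20 → 4 → 16 → 37 → 58 → 89  (repeats 89)
341: 341 → 26 → 40 → 16 → 37 → 58 → 89 → 145 → 42 → 20 → 4 → 16  (repeats 16)
342: 342 → 29 → 85 → 89 → 145 → 42 → 20 → 4 → 16 → 37 → 58 → 89  (repeats 89)
happy: 338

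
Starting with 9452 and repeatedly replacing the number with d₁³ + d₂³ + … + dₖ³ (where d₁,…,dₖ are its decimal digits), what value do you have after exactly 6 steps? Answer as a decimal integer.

92

9452 → 926
926 → 953
953 → 881
881 → 1025
1025 → 134
134 → 92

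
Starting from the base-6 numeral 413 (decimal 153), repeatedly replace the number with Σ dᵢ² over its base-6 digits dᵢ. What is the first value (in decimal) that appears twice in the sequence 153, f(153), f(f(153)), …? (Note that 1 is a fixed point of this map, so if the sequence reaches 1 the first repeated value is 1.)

26

153 = (4,1,3)_6 → 4² + 1² + 3² = 16 + 1 + 9 = 26
26 = (4,2)_6 → 4² + 2² = 16 + 4 = 20
20 = (3,2)_6 → 3² + 2² = 9 + 4 = 13
13 = (2,1)_6 → 2² + 1² = 4 + 1 = 5
5 = (5)_6 → 5² = 25
25 = (4,1)_6 → 4² + 1² = 16 + 1 = 17
17 = (2,5)_6 → 2² + 5² = 4 + 25 = 29
29 = (4,5)_6 → 4² + 5² = 16 + 25 = 41
41 = (1,0,5)_6 → 1² + 0² + 5² = 1 + 0 + 25 = 26  — 26 already appeared earlier.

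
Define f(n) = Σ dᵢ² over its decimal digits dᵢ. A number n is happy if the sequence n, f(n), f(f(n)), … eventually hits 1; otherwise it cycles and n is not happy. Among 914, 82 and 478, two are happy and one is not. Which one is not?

914

914: 914 → 98 → 145 → 42 → 20 → 4 → 16 → 37 → 58 → 89 → 145  — repeats 145 (not happy)
82: 82 → 68 → 100 → 1  — reaches 1 (happy)
478: 478 → 129 → 86 → 100 → 1  — reaches 1 (happy)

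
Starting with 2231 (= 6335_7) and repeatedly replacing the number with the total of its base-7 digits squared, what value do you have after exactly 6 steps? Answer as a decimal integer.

2231 = (6,3,3,5)_7 → 79
79 = (1,4,2)_7 → 21
21 = (3,0)_7 → 9
9 = (1,2)_7 → 5
5 = (5)_7 → 25
25 = (3,4)_7 → 25

25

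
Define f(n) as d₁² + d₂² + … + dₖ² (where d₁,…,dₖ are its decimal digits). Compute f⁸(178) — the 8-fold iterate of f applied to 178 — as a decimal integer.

178 → 1² + 7² + 8² = 114
114 → 1² + 1² + 4² = 18
18 → 1² + 8² = 65
65 → 6² + 5² = 61
61 → 6² + 1² = 37
37 → 3² + 7² = 58
58 → 5² + 8² = 89
89 → 8² + 9² = 145

145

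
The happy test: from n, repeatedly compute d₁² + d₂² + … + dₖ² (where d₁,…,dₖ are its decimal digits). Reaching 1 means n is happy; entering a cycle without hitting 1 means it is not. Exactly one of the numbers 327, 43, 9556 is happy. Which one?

327: 327 → 62 → 40 → 16 → 37 → 58 → 89 → 145 → 42 → 20 → 4 → 16  — repeats 16 (not happy)
43: 43 → 25 → 29 → 85 → 89 → 145 → 42 → 20 → 4 → 16 → 37 → 58 → 89  — repeats 89 (not happy)
9556: 9556 → 167 → 86 → 100 → 1  — reaches 1 (happy)

9556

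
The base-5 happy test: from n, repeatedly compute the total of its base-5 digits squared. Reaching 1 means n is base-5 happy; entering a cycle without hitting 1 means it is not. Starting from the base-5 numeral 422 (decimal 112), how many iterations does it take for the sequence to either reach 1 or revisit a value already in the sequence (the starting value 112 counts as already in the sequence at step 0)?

8

112 = (4,2,2)_5 → 4² + 2² + 2² = 16 + 4 + 4 = 24
24 = (4,4)_5 → 4² + 4² = 16 + 16 = 32
32 = (1,1,2)_5 → 1² + 1² + 2² = 1 + 1 + 4 = 6
6 = (1,1)_5 → 1² + 1² = 1 + 1 = 2
2 = (2)_5 → 2² = 4
4 = (4)_5 → 4² = 16
16 = (3,1)_5 → 3² + 1² = 9 + 1 = 10
10 = (2,0)_5 → 2² + 0² = 4 + 0 = 4  — 4 repeats.
That took 8 steps.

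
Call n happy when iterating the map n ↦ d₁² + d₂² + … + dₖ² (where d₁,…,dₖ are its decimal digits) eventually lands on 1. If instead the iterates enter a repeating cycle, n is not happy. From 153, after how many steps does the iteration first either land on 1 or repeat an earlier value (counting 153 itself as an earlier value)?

14

153 → 1² + 5² + 3² = 1 + 25 + 9 = 35
35 → 3² + 5² = 9 + 25 = 34
34 → 3² + 4² = 9 + 16 = 25
25 → 2² + 5² = 4 + 25 = 29
29 → 2² + 9² = 4 + 81 = 85
85 → 8² + 5² = 64 + 25 = 89
89 → 8² + 9² = 64 + 81 = 145
145 → 1² + 4² + 5² = 1 + 16 + 25 = 42
42 → 4² + 2² = 16 + 4 = 20
20 → 2² + 0² = 4 + 0 = 4
4 → 4² = 16
16 → 1² + 6² = 1 + 36 = 37
37 → 3² + 7² = 9 + 49 = 58
58 → 5² + 8² = 25 + 64 = 89  — 89 repeats.
That took 14 steps.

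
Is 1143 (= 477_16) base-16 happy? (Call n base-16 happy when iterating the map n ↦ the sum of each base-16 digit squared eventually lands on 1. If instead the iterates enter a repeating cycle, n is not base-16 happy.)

base-16 happy

1143 = (4,7,7)_16 → 4² + 7² + 7² = 16 + 49 + 49 = 114
114 = (7,2)_16 → 7² + 2² = 49 + 4 = 53
53 = (3,5)_16 → 3² + 5² = 9 + 25 = 34
34 = (2,2)_16 → 2² + 2² = 4 + 4 = 8
8 = (8)_16 → 8² = 64
64 = (4,0)_16 → 4² + 0² = 16 + 0 = 16
16 = (1,0)_16 → 1² + 0² = 1 + 0 = 1  — reached 1.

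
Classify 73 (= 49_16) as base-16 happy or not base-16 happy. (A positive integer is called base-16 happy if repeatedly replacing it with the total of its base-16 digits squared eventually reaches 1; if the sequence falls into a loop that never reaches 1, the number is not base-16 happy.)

73 = (4,9)_16 → 4² + 9² = 97
97 = (6,1)_16 → 6² + 1² = 37
37 = (2,5)_16 → 2² + 5² = 29
29 = (1,13)_16 → 1² + 13² = 170
170 = (10,10)_16 → 10² + 10² = 200
200 = (12,8)_16 → 12² + 8² = 208
208 = (13,0)_16 → 13² + 0² = 169
169 = (10,9)_16 → 10² + 9² = 181
181 = (11,5)_16 → 11² + 5² = 146
146 = (9,2)_16 → 9² + 2² = 85
85 = (5,5)_16 → 5² + 5² = 50
50 = (3,2)_16 → 3² + 2² = 13
13 = (13)_16 → 13² = 169  — 169 already seen; the sequence cycles without reaching 1.

not base-16 happy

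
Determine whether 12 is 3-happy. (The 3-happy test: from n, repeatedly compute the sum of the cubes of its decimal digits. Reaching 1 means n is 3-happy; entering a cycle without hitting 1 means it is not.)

12 → 1³ + 2³ = 9
9 → 9³ = 729
729 → 7³ + 2³ + 9³ = 1080
1080 → 1³ + 0³ + 8³ + 0³ = 513
513 → 5³ + 1³ + 3³ = 153
153 → 1³ + 5³ + 3³ = 153  — 153 already seen; the sequence cycles without reaching 1.

not 3-happy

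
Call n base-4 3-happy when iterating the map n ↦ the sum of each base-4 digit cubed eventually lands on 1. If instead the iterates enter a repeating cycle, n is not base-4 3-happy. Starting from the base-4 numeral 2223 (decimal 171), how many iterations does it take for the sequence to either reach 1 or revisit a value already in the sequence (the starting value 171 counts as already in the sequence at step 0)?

5

171 = (2,2,2,3)_4 → 2³ + 2³ + 2³ + 3³ = 8 + 8 + 8 + 27 = 51
51 = (3,0,3)_4 → 3³ + 0³ + 3³ = 27 + 0 + 27 = 54
54 = (3,1,2)_4 → 3³ + 1³ + 2³ = 27 + 1 + 8 = 36
36 = (2,1,0)_4 → 2³ + 1³ + 0³ = 8 + 1 + 0 = 9
9 = (2,1)_4 → 2³ + 1³ = 8 + 1 = 9  — 9 repeats.
That took 5 steps.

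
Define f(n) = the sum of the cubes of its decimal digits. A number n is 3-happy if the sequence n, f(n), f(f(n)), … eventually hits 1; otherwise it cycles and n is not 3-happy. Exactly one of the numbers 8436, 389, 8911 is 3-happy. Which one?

8436: 8436 → 819 → 1242 → 81 → 513 → 153 → 153  — repeats 153 (not 3-happy)
389: 389 → 1268 → 737 → 713 → 371 → 371  — repeats 371 (not 3-happy)
8911: 8911 → 1243 → 100 → 1  — reaches 1 (3-happy)

8911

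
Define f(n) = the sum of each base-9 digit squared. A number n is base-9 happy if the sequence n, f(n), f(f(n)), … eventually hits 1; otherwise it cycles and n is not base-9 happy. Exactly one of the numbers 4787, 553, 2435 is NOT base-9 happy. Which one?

2435

4787: 4787 → 125 → 81 → 1  — reaches 1 (base-9 happy)
553: 553 → 101 → 9 → 1  — reaches 1 (base-9 happy)
2435: 2435 → 43 → 65 → 53 → 89 → 65  — repeats 65 (not base-9 happy)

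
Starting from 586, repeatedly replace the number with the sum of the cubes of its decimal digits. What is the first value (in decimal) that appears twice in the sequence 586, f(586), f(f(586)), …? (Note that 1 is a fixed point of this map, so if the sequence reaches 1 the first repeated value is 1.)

586 → 853
853 → 664
664 → 496
496 → 1009
1009 → 730
730 → 370
370 → 370  — 370 already appeared earlier.

370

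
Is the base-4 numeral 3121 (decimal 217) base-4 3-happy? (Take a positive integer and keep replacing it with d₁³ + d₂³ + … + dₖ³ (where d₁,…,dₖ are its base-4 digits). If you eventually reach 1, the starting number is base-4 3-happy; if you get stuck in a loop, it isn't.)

base-4 3-happy

217 = (3,1,2,1)_4 → 3³ + 1³ + 2³ + 1³ = 27 + 1 + 8 + 1 = 37
37 = (2,1,1)_4 → 2³ + 1³ + 1³ = 8 + 1 + 1 = 10
10 = (2,2)_4 → 2³ + 2³ = 8 + 8 = 16
16 = (1,0,0)_4 → 1³ + 0³ + 0³ = 1 + 0 + 0 = 1  — reached 1.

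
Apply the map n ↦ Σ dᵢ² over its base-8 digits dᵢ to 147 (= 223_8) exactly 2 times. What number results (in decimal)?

5

147 = (2,2,3)_8 → 2² + 2² + 3² = 4 + 4 + 9 = 17
17 = (2,1)_8 → 2² + 1² = 4 + 1 = 5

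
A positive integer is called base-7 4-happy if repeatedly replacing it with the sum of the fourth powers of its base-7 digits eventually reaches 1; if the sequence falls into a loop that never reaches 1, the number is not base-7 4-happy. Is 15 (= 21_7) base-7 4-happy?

15 = (2,1)_7 → 2⁴ + 1⁴ = 16 + 1 = 17
17 = (2,3)_7 → 2⁴ + 3⁴ = 16 + 81 = 97
97 = (1,6,6)_7 → 1⁴ + 6⁴ + 6⁴ = 1 + 1296 + 1296 = 2593
2593 = (1,0,3,6,3)_7 → 1⁴ + 0⁴ + 3⁴ + 6⁴ + 3⁴ = 1 + 0 + 81 + 1296 + 81 = 1459
1459 = (4,1,5,3)_7 → 4⁴ + 1⁴ + 5⁴ + 3⁴ = 256 + 1 + 625 + 81 = 963
963 = (2,5,4,4)_7 → 2⁴ + 5⁴ + 4⁴ + 4⁴ = 16 + 625 + 256 + 256 = 1153
1153 = (3,2,3,5)_7 → 3⁴ + 2⁴ + 3⁴ + 5⁴ = 81 + 16 + 81 + 625 = 803
803 = (2,2,2,5)_7 → 2⁴ + 2⁴ + 2⁴ + 5⁴ = 16 + 16 + 16 + 625 = 673
673 = (1,6,5,1)_7 → 1⁴ + 6⁴ + 5⁴ + 1⁴ = 1 + 1296 + 625 + 1 = 1923
1923 = (5,4,1,5)_7 → 5⁴ + 4⁴ + 1⁴ + 5⁴ = 625 + 256 + 1 + 625 = 1507
1507 = (4,2,5,2)_7 → 4⁴ + 2⁴ + 5⁴ + 2⁴ = 256 + 16 + 625 + 16 = 913
913 = (2,4,4,3)_7 → 2⁴ + 4⁴ + 4⁴ + 3⁴ = 16 + 256 + 256 + 81 = 609
609 = (1,5,3,0)_7 → 1⁴ + 5⁴ + 3⁴ + 0⁴ = 1 + 625 + 81 + 0 = 707
707 = (2,0,3,0)_7 → 2⁴ + 0⁴ + 3⁴ + 0⁴ = 16 + 0 + 81 + 0 = 97  — 97 already seen; the sequence cycles without reaching 1.

not base-7 4-happy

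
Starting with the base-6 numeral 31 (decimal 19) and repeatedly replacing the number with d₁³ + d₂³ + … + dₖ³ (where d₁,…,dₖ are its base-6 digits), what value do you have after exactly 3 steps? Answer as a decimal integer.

62

19 = (3,1)_6 → 3³ + 1³ = 28
28 = (4,4)_6 → 4³ + 4³ = 128
128 = (3,3,2)_6 → 3³ + 3³ + 2³ = 62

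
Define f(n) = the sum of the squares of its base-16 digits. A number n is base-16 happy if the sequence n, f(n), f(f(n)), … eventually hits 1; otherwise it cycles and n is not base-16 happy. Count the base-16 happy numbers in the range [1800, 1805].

2

1800: 1800 → 113 → 50 → 13 → 169 → 181 → 146 → 85 → 50  (repeats 50)
1801: 1801 → 130 → 68 → 32 → 4 → 16 → 1  (reaches 1)
1802: 1802 → 149 → 106 → 136 → 128 → 64 → 16 → 1  (reaches 1)
1803: 1803 → 170 → 200 → 208 → 169 → 181 → 146 → 85 → 50 → 13 → 169  (repeats 169)
1804: 1804 → 193 → 145 → 82 → 29 → 170 → 200 → 208 → 169 → 181 → 146 → 85 → 50 → 13 → 169  (repeats 169)
1805: 1805 → 218 → 269 → 170 → 200 → 208 → 169 → 181 → 146 → 85 → 50 → 13 → 169  (repeats 169)
base-16 happy: 1801, 1802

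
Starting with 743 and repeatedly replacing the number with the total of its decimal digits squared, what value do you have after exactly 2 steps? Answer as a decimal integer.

743 → 7² + 4² + 3² = 74
74 → 7² + 4² = 65

65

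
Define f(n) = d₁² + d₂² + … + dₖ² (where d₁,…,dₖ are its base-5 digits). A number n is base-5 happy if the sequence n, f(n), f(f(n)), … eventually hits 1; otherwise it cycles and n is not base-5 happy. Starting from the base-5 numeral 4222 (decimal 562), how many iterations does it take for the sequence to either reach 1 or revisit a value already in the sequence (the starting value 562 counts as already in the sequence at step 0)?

562 = (4,2,2,2)_5 → 4² + 2² + 2² + 2² = 16 + 4 + 4 + 4 = 28
28 = (1,0,3)_5 → 1² + 0² + 3² = 1 + 0 + 9 = 10
10 = (2,0)_5 → 2² + 0² = 4 + 0 = 4
4 = (4)_5 → 4² = 16
16 = (3,1)_5 → 3² + 1² = 9 + 1 = 10  — 10 repeats.
That took 5 steps.

5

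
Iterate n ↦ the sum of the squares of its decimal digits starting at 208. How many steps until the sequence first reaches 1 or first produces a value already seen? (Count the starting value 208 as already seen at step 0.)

3

208 → 68
68 → 100
100 → 1  — reached 1.
That took 3 steps.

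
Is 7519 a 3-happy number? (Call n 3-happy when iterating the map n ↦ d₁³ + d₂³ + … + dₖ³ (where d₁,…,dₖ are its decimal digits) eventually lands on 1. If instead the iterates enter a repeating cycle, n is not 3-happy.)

7519 → 7³ + 5³ + 1³ + 9³ = 1198
1198 → 1³ + 1³ + 9³ + 8³ = 1243
1243 → 1³ + 2³ + 4³ + 3³ = 100
100 → 1³ + 0³ + 0³ = 1  — reached 1.

3-happy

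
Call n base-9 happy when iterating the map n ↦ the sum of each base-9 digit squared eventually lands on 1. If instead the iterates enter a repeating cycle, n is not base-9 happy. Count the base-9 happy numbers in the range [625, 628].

625: 625 → 101 → 9 → 1  (reaches 1)
626: 626 → 110 → 14 → 26 → 68 → 74 → 68  (repeats 68)
627: 627 → 121 → 33 → 45 → 25 → 53 → 89 → 65 → 53  (repeats 53)
628: 628 → 134 → 90 → 2 → 4 → 16 → 50 → 50  (repeats 50)
base-9 happy: 625

1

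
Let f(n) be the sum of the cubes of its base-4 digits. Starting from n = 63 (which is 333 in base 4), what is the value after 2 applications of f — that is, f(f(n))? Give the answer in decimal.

3

63 = (3,3,3)_4 → 81
81 = (1,1,0,1)_4 → 3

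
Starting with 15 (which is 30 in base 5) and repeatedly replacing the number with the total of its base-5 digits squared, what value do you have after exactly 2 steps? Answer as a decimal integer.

15 = (3,0)_5 → 9
9 = (1,4)_5 → 17

17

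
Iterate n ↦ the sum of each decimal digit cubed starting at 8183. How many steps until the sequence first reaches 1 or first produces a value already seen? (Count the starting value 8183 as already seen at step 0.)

8183 → 8³ + 1³ + 8³ + 3³ = 1052
1052 → 1³ + 0³ + 5³ + 2³ = 134
134 → 1³ + 3³ + 4³ = 92
92 → 9³ + 2³ = 737
737 → 7³ + 3³ + 7³ = 713
713 → 7³ + 1³ + 3³ = 371
371 → 3³ + 7³ + 1³ = 371  — 371 repeats.
That took 7 steps.

7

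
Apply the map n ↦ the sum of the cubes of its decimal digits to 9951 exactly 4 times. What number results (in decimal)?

9951 → 9³ + 9³ + 5³ + 1³ = 1584
1584 → 1³ + 5³ + 8³ + 4³ = 702
702 → 7³ + 0³ + 2³ = 351
351 → 3³ + 5³ + 1³ = 153

153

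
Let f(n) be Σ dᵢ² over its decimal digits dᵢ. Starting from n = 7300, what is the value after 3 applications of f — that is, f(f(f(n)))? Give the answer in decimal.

145

7300 → 58
58 → 89
89 → 145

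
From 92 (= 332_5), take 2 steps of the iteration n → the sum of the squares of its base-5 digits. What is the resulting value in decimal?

20

92 = (3,3,2)_5 → 3² + 3² + 2² = 22
22 = (4,2)_5 → 4² + 2² = 20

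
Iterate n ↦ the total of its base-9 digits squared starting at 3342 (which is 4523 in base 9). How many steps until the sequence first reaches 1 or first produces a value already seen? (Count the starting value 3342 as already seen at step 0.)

3342 = (4,5,2,3)_9 → 4² + 5² + 2² + 3² = 54
54 = (6,0)_9 → 6² + 0² = 36
36 = (4,0)_9 → 4² + 0² = 16
16 = (1,7)_9 → 1² + 7² = 50
50 = (5,5)_9 → 5² + 5² = 50  — 50 repeats.
That took 5 steps.

5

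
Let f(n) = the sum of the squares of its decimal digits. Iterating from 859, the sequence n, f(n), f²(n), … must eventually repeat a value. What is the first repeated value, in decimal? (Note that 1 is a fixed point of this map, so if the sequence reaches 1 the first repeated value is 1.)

89

859 → 8² + 5² + 9² = 64 + 25 + 81 = 170
170 → 1² + 7² + 0² = 1 + 49 + 0 = 50
50 → 5² + 0² = 25 + 0 = 25
25 → 2² + 5² = 4 + 25 = 29
29 → 2² + 9² = 4 + 81 = 85
85 → 8² + 5² = 64 + 25 = 89
89 → 8² + 9² = 64 + 81 = 145
145 → 1² + 4² + 5² = 1 + 16 + 25 = 42
42 → 4² + 2² = 16 + 4 = 20
20 → 2² + 0² = 4 + 0 = 4
4 → 4² = 16
16 → 1² + 6² = 1 + 36 = 37
37 → 3² + 7² = 9 + 49 = 58
58 → 5² + 8² = 25 + 64 = 89  — 89 already appeared earlier.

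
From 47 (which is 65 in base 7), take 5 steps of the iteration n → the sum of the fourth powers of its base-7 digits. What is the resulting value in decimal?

47 = (6,5)_7 → 6⁴ + 5⁴ = 1296 + 625 = 1921
1921 = (5,4,1,3)_7 → 5⁴ + 4⁴ + 1⁴ + 3⁴ = 625 + 256 + 1 + 81 = 963
963 = (2,5,4,4)_7 → 2⁴ + 5⁴ + 4⁴ + 4⁴ = 16 + 625 + 256 + 256 = 1153
1153 = (3,2,3,5)_7 → 3⁴ + 2⁴ + 3⁴ + 5⁴ = 81 + 16 + 81 + 625 = 803
803 = (2,2,2,5)_7 → 2⁴ + 2⁴ + 2⁴ + 5⁴ = 16 + 16 + 16 + 625 = 673

673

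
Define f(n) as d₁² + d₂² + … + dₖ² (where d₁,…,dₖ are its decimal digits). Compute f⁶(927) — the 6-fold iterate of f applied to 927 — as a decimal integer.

927 → 9² + 2² + 7² = 81 + 4 + 49 = 134
134 → 1² + 3² + 4² = 1 + 9 + 16 = 26
26 → 2² + 6² = 4 + 36 = 40
40 → 4² + 0² = 16 + 0 = 16
16 → 1² + 6² = 1 + 36 = 37
37 → 3² + 7² = 9 + 49 = 58

58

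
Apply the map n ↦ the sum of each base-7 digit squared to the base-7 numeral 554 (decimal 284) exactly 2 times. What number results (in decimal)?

284 = (5,5,4)_7 → 5² + 5² + 4² = 25 + 25 + 16 = 66
66 = (1,2,3)_7 → 1² + 2² + 3² = 1 + 4 + 9 = 14

14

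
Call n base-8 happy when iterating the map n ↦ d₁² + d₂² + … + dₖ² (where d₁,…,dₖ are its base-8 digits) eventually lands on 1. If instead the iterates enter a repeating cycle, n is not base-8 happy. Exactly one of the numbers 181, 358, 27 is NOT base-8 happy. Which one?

181: 181 → 65 → 2 → 4 → 16 → 4  — repeats 4 (not base-8 happy)
358: 358 → 77 → 27 → 18 → 8 → 1  — reaches 1 (base-8 happy)
27: 27 → 18 → 8 → 1  — reaches 1 (base-8 happy)

181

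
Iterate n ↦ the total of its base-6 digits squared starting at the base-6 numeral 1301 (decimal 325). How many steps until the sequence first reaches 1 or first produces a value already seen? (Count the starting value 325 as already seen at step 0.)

10

325 = (1,3,0,1)_6 → 1² + 3² + 0² + 1² = 11
11 = (1,5)_6 → 1² + 5² = 26
26 = (4,2)_6 → 4² + 2² = 20
20 = (3,2)_6 → 3² + 2² = 13
13 = (2,1)_6 → 2² + 1² = 5
5 = (5)_6 → 5² = 25
25 = (4,1)_6 → 4² + 1² = 17
17 = (2,5)_6 → 2² + 5² = 29
29 = (4,5)_6 → 4² + 5² = 41
41 = (1,0,5)_6 → 1² + 0² + 5² = 26  — 26 repeats.
That took 10 steps.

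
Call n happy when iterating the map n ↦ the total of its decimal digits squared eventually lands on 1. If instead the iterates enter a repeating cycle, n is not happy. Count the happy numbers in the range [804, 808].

1

804: 804 → 80 → 64 → 52 → 29 → 85 → 89 → 145 → 42 → 20 → 4 → 16 → 37 → 58 → 89  — not happy
805: 805 → 89 → 145 → 42 → 20 → 4 → 16 → 37 → 58 → 89  — not happy
806: 806 → 100 → 1  — happy
807: 807 → 113 → 11 → 2 → 4 → 16 → 37 → 58 → 89 → 145 → 42 → 20 → 4  — not happy
808: 808 → 128 → 69 → 117 → 51 → 26 → 40 → 16 → 37 → 58 → 89 → 145 → 42 → 20 → 4 → 16  — not happy
happy: 806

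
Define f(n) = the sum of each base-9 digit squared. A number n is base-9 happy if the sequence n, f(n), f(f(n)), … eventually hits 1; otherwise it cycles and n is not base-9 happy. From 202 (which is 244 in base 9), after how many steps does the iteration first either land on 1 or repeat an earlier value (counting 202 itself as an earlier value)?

4

202 = (2,4,4)_9 → 36
36 = (4,0)_9 → 16
16 = (1,7)_9 → 50
50 = (5,5)_9 → 50  — 50 repeats.
That took 4 steps.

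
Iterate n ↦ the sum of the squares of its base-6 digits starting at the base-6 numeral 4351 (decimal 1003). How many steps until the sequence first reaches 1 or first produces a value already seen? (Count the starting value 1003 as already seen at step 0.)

1003 = (4,3,5,1)_6 → 4² + 3² + 5² + 1² = 16 + 9 + 25 + 1 = 51
51 = (1,2,3)_6 → 1² + 2² + 3² = 1 + 4 + 9 = 14
14 = (2,2)_6 → 2² + 2² = 4 + 4 = 8
8 = (1,2)_6 → 1² + 2² = 1 + 4 = 5
5 = (5)_6 → 5² = 25
25 = (4,1)_6 → 4² + 1² = 16 + 1 = 17
17 = (2,5)_6 → 2² + 5² = 4 + 25 = 29
29 = (4,5)_6 → 4² + 5² = 16 + 25 = 41
41 = (1,0,5)_6 → 1² + 0² + 5² = 1 + 0 + 25 = 26
26 = (4,2)_6 → 4² + 2² = 16 + 4 = 20
20 = (3,2)_6 → 3² + 2² = 9 + 4 = 13
13 = (2,1)_6 → 2² + 1² = 4 + 1 = 5  — 5 repeats.
That took 12 steps.

12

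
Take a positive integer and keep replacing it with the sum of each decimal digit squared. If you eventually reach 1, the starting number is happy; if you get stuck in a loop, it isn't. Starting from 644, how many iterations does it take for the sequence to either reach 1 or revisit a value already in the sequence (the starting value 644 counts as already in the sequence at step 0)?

3

644 → 68
68 → 100
100 → 1  — reached 1.
That took 3 steps.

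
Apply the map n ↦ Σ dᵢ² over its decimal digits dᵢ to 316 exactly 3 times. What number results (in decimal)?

316 → 3² + 1² + 6² = 9 + 1 + 36 = 46
46 → 4² + 6² = 16 + 36 = 52
52 → 5² + 2² = 25 + 4 = 29

29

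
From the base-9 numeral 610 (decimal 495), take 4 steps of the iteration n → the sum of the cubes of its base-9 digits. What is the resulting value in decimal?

495 = (6,1,0)_9 → 217
217 = (2,6,1)_9 → 225
225 = (2,7,0)_9 → 351
351 = (4,3,0)_9 → 91

91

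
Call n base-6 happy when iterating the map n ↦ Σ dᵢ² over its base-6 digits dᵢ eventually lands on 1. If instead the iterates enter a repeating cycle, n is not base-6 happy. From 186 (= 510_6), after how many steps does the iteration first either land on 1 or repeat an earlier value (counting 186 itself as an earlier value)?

9

186 = (5,1,0)_6 → 5² + 1² + 0² = 26
26 = (4,2)_6 → 4² + 2² = 20
20 = (3,2)_6 → 3² + 2² = 13
13 = (2,1)_6 → 2² + 1² = 5
5 = (5)_6 → 5² = 25
25 = (4,1)_6 → 4² + 1² = 17
17 = (2,5)_6 → 2² + 5² = 29
29 = (4,5)_6 → 4² + 5² = 41
41 = (1,0,5)_6 → 1² + 0² + 5² = 26  — 26 repeats.
That took 9 steps.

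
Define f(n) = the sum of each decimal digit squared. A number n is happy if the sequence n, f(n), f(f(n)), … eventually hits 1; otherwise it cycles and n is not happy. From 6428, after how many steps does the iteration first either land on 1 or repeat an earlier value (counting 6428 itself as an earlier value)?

14

6428 → 6² + 4² + 2² + 8² = 36 + 16 + 4 + 64 = 120
120 → 1² + 2² + 0² = 1 + 4 + 0 = 5
5 → 5² = 25
25 → 2² + 5² = 4 + 25 = 29
29 → 2² + 9² = 4 + 81 = 85
85 → 8² + 5² = 64 + 25 = 89
89 → 8² + 9² = 64 + 81 = 145
145 → 1² + 4² + 5² = 1 + 16 + 25 = 42
42 → 4² + 2² = 16 + 4 = 20
20 → 2² + 0² = 4 + 0 = 4
4 → 4² = 16
16 → 1² + 6² = 1 + 36 = 37
37 → 3² + 7² = 9 + 49 = 58
58 → 5² + 8² = 25 + 64 = 89  — 89 repeats.
That took 14 steps.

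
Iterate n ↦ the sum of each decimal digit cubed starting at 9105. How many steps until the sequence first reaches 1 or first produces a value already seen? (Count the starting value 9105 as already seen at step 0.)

9

9105 → 9³ + 1³ + 0³ + 5³ = 729 + 1 + 0 + 125 = 855
855 → 8³ + 5³ + 5³ = 512 + 125 + 125 = 762
762 → 7³ + 6³ + 2³ = 343 + 216 + 8 = 567
567 → 5³ + 6³ + 7³ = 125 + 216 + 343 = 684
684 → 6³ + 8³ + 4³ = 216 + 512 + 64 = 792
792 → 7³ + 9³ + 2³ = 343 + 729 + 8 = 1080
1080 → 1³ + 0³ + 8³ + 0³ = 1 + 0 + 512 + 0 = 513
513 → 5³ + 1³ + 3³ = 125 + 1 + 27 = 153
153 → 1³ + 5³ + 3³ = 1 + 125 + 27 = 153  — 153 repeats.
That took 9 steps.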